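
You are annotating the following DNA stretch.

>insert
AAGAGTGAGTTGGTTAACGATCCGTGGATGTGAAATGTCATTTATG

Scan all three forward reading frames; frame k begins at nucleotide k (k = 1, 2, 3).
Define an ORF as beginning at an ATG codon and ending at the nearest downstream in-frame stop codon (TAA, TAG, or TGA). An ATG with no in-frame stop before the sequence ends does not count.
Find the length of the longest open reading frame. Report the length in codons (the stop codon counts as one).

Frame 1: AAG AGT GAG TTG GTT AAC GAT CCG TGG ATG TGA AAT GTC ATT TAT — ATG at 28, stop TGA at 31 → 6 nt.
Frame 2: AGA GTG AGT TGG TTA ACG ATC CGT GGA TGT GAA ATG TCA TTT ATG — no ATG→stop ORF.
Frame 3: GAG TGA GTT GGT TAA CGA TCC GTG GAT GTG AAA TGT CAT TTA — no ATG→stop ORF.
Longest: frame 1, positions 28–33, 6 nt = 2 codons = 1 aa. → 2 codons.

2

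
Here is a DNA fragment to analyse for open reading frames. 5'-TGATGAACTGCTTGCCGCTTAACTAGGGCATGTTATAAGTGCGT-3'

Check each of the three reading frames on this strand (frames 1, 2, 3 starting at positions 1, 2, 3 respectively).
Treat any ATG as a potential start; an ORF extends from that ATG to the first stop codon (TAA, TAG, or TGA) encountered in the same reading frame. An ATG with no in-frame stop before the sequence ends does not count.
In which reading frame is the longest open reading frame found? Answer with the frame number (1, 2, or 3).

3

Frame 1: TGA TGA ACT GCT TGC CGC TTA ACT AGG GCA TGT TAT AAG TGC — no ATG→stop ORF.
Frame 2: GAT GAA CTG CTT GCC GCT TAA CTA GGG CAT GTT ATA AGT GCG — no ATG→stop ORF.
Frame 3: ATG AAC TGC TTG CCG CTT AAC TAG GGC ATG TTA TAA GTG CGT — ATG at 3, stop TAG at 24 → 24 nt; ATG at 30, stop TAA at 36 → 9 nt.
Longest ORF is 24 nt in frame 3 (positions 3–26).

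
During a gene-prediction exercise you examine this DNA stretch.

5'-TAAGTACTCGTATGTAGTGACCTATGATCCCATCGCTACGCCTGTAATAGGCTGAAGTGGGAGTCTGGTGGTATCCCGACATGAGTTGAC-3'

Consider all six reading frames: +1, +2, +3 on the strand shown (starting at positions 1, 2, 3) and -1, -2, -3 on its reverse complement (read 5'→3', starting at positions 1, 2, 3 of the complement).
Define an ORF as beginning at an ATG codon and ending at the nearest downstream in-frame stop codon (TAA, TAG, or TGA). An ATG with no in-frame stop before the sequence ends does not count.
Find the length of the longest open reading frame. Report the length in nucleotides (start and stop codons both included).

24

Reverse complement (5'→3'): GTCAACTCATGTCGGGATACCACCAGACTCCCACTTCAGCCTATTACAGGCGTAGCGATGGGATCATAGGTCACTACATACGAGTACTTA
Frame +1: TAA GTA CTC GTA TGT AGT GAC CTA TGA TCC CAT CGC TAC GCC TGT AAT AGG CTG AAG TGG GAG TCT GGT GGT ATC CCG ACA TGA GTT GAC — no ATG→stop ORF.
Frame +2: AAG TAC TCG TAT GTA GTG ACC TAT GAT CCC ATC GCT ACG CCT GTA ATA GGC TGA AGT GGG AGT CTG GTG GTA TCC CGA CAT GAG TTG — no ATG→stop ORF.
Frame +3: AGT ACT CGT ATG TAG TGA CCT ATG ATC CCA TCG CTA CGC CTG TAA TAG GCT GAA GTG GGA GTC TGG TGG TAT CCC GAC ATG AGT TGA — ATG at 12, stop TAG at 15 → 6 nt; ATG at 24, stop TAA at 45 → 24 nt; ATG at 81, stop TGA at 87 → 9 nt.
Frame -1: GTC AAC TCA TGT CGG GAT ACC ACC AGA CTC CCA CTT CAG CCT ATT ACA GGC GTA GCG ATG GGA TCA TAG GTC ACT ACA TAC GAG TAC TTA — ATG at 58, stop TAG at 67 → 12 nt.
Frame -2: TCA ACT CAT GTC GGG ATA CCA CCA GAC TCC CAC TTC AGC CTA TTA CAG GCG TAG CGA TGG GAT CAT AGG TCA CTA CAT ACG AGT ACT — no ATG→stop ORF.
Frame -3: CAA CTC ATG TCG GGA TAC CAC CAG ACT CCC ACT TCA GCC TAT TAC AGG CGT AGC GAT GGG ATC ATA GGT CAC TAC ATA CGA GTA CTT — no ATG→stop ORF.
Longest: frame +3, positions 24–47, 24 nt = 8 codons = 7 aa. → 24 nucleotides.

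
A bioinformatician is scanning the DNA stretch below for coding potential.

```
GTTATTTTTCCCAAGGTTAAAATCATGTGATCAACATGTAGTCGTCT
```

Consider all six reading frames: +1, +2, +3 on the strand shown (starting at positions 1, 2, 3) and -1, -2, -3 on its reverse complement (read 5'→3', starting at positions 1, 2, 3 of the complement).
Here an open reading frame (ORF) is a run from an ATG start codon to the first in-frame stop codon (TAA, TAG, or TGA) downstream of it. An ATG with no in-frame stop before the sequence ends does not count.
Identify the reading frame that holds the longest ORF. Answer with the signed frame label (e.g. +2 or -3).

Reverse complement (5'→3'): AGACGACTACATGTTGATCACATGATTTTAACCTTGGGAAAAATAAC
Frame +1: GTT ATT TTT CCC AAG GTT AAA ATC ATG TGA TCA ACA TGT AGT CGT — ATG at 25, stop TGA at 28 → 6 nt.
Frame +2: TTA TTT TTC CCA AGG TTA AAA TCA TGT GAT CAA CAT GTA GTC GTC — no ATG→stop ORF.
Frame +3: TAT TTT TCC CAA GGT TAA AAT CAT GTG ATC AAC ATG TAG TCG TCT — ATG at 36, stop TAG at 39 → 6 nt.
Frame -1: AGA CGA CTA CAT GTT GAT CAC ATG ATT TTA ACC TTG GGA AAA ATA — no ATG→stop ORF.
Frame -2: GAC GAC TAC ATG TTG ATC ACA TGA TTT TAA CCT TGG GAA AAA TAA — ATG at 11, stop TGA at 23 → 15 nt.
Frame -3: ACG ACT ACA TGT TGA TCA CAT GAT TTT AAC CTT GGG AAA AAT AAC — no ATG→stop ORF.
Longest ORF is 15 nt in frame -2 (positions 11–25).

-2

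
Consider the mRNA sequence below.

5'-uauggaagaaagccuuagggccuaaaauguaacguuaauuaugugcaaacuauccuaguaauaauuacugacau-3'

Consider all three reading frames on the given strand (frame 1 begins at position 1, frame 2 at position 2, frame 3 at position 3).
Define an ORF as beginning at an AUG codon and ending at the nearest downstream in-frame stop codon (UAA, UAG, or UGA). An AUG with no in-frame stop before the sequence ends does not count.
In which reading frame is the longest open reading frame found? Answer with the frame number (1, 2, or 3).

2

Frame 1: UAU GGA AGA AAG CCU UAG GGC CUA AAA UGU AAC GUU AAU UAU GUG CAA ACU AUC CUA GUA AUA AUU ACU GAC — no AUG→stop ORF.
Frame 2: AUG GAA GAA AGC CUU AGG GCC UAA AAU GUA ACG UUA AUU AUG UGC AAA CUA UCC UAG UAA UAA UUA CUG ACA — AUG at 2, stop UAA at 23 → 24 nt; AUG at 41, stop UAG at 56 → 18 nt.
Frame 3: UGG AAG AAA GCC UUA GGG CCU AAA AUG UAA CGU UAA UUA UGU GCA AAC UAU CCU AGU AAU AAU UAC UGA CAU — AUG at 27, stop UAA at 30 → 6 nt.
Longest ORF is 24 nt in frame 2 (positions 2–25).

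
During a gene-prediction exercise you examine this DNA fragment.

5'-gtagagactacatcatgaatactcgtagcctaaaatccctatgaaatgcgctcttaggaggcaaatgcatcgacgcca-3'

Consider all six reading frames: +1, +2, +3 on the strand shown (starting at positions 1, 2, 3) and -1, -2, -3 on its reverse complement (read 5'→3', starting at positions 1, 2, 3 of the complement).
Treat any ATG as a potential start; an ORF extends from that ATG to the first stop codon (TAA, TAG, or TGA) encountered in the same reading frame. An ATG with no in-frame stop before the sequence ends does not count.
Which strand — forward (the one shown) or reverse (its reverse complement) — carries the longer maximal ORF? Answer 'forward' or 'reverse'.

reverse

Reverse complement (5'→3'): TGGCGTCGATGCATTTGCCTCCTAAGAGCGCATTTCATAGGGATTTTAGGCTACGAGTATTCATGATGTAGTCTCTAC
Frame +1: GTA GAG ACT ACA TCA TGA ATA CTC GTA GCC TAA AAT CCC TAT GAA ATG CGC TCT TAG GAG GCA AAT GCA TCG ACG CCA — ATG at 46, stop TAG at 55 → 12 nt.
Frame +2: TAG AGA CTA CAT CAT GAA TAC TCG TAG CCT AAA ATC CCT ATG AAA TGC GCT CTT AGG AGG CAA ATG CAT CGA CGC — no ATG→stop ORF.
Frame +3: AGA GAC TAC ATC ATG AAT ACT CGT AGC CTA AAA TCC CTA TGA AAT GCG CTC TTA GGA GGC AAA TGC ATC GAC GCC — ATG at 15, stop TGA at 42 → 30 nt.
Frame -1: TGG CGT CGA TGC ATT TGC CTC CTA AGA GCG CAT TTC ATA GGG ATT TTA GGC TAC GAG TAT TCA TGA TGT AGT CTC TAC — no ATG→stop ORF.
Frame -2: GGC GTC GAT GCA TTT GCC TCC TAA GAG CGC ATT TCA TAG GGA TTT TAG GCT ACG AGT ATT CAT GAT GTA GTC TCT — no ATG→stop ORF.
Frame -3: GCG TCG ATG CAT TTG CCT CCT AAG AGC GCA TTT CAT AGG GAT TTT AGG CTA CGA GTA TTC ATG ATG TAG TCT CTA — ATG at 9, stop TAG at 69 → 63 nt; ATG at 63, stop TAG at 69 → 9 nt; ATG at 66, stop TAG at 69 → 6 nt.
Forward-strand max 30 nt; reverse-strand max 63 nt. The reverse strand has the longer ORF.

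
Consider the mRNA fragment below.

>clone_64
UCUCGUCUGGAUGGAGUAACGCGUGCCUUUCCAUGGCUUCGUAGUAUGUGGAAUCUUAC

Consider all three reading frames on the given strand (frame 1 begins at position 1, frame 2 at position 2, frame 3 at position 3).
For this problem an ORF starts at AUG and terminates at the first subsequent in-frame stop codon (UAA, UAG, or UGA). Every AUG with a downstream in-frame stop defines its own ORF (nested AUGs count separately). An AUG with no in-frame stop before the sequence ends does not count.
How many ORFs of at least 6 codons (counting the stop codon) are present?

Frame 1: UCU CGU CUG GAU GGA GUA ACG CGU GCC UUU CCA UGG CUU CGU AGU AUG UGG AAU CUU — no AUG→stop ORF.
Frame 2: CUC GUC UGG AUG GAG UAA CGC GUG CCU UUC CAU GGC UUC GUA GUA UGU GGA AUC UUA — AUG at 11, stop UAA at 17 → 9 nt.
Frame 3: UCG UCU GGA UGG AGU AAC GCG UGC CUU UCC AUG GCU UCG UAG UAU GUG GAA UCU UAC — AUG at 33, stop UAG at 42 → 12 nt.
No ORF reaches 6 codons. Count = 0.

0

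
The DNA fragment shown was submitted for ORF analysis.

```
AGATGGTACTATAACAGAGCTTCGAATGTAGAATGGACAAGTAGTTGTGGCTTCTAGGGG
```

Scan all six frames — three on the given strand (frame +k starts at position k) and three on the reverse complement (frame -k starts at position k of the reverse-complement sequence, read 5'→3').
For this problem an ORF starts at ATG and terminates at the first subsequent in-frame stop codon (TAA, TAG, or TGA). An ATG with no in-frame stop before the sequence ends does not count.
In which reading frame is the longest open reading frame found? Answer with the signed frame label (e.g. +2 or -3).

Reverse complement (5'→3'): CCCCTAGAAGCCACAACTACTTGTCCATTCTACATTCGAAGCTCTGTTATAGTACCATCT
Frame +1: AGA TGG TAC TAT AAC AGA GCT TCG AAT GTA GAA TGG ACA AGT AGT TGT GGC TTC TAG GGG — no ATG→stop ORF.
Frame +2: GAT GGT ACT ATA ACA GAG CTT CGA ATG TAG AAT GGA CAA GTA GTT GTG GCT TCT AGG — ATG at 26, stop TAG at 29 → 6 nt.
Frame +3: ATG GTA CTA TAA CAG AGC TTC GAA TGT AGA ATG GAC AAG TAG TTG TGG CTT CTA GGG — ATG at 3, stop TAA at 12 → 12 nt; ATG at 33, stop TAG at 42 → 12 nt.
Frame -1: CCC CTA GAA GCC ACA ACT ACT TGT CCA TTC TAC ATT CGA AGC TCT GTT ATA GTA CCA TCT — no ATG→stop ORF.
Frame -2: CCC TAG AAG CCA CAA CTA CTT GTC CAT TCT ACA TTC GAA GCT CTG TTA TAG TAC CAT — no ATG→stop ORF.
Frame -3: CCT AGA AGC CAC AAC TAC TTG TCC ATT CTA CAT TCG AAG CTC TGT TAT AGT ACC ATC — no ATG→stop ORF.
Longest ORF is 12 nt in frame +3 (positions 3–14).

+3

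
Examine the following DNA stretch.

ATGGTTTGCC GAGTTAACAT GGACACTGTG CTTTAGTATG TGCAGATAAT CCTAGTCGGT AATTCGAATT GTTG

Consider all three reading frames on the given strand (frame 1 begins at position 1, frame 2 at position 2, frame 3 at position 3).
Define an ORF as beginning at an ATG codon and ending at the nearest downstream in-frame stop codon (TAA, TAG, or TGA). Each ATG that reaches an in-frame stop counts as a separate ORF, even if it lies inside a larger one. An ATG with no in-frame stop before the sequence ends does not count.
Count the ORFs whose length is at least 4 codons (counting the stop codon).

Frame 1: ATG GTT TGC CGA GTT AAC ATG GAC ACT GTG CTT TAG TAT GTG CAG ATA ATC CTA GTC GGT AAT TCG AAT TGT — ATG at 1, stop TAG at 34 → 36 nt; ATG at 19, stop TAG at 34 → 18 nt.
Frame 2: TGG TTT GCC GAG TTA ACA TGG ACA CTG TGC TTT AGT ATG TGC AGA TAA TCC TAG TCG GTA ATT CGA ATT GTT — ATG at 38, stop TAA at 47 → 12 nt.
Frame 3: GGT TTG CCG AGT TAA CAT GGA CAC TGT GCT TTA GTA TGT GCA GAT AAT CCT AGT CGG TAA TTC GAA TTG TTG — no ATG→stop ORF.
ORFs ≥ 4 codons: frame 1 1–36 (12 codons), frame 1 19–36 (6 codons), frame 2 38–49 (4 codons). Count = 3.

3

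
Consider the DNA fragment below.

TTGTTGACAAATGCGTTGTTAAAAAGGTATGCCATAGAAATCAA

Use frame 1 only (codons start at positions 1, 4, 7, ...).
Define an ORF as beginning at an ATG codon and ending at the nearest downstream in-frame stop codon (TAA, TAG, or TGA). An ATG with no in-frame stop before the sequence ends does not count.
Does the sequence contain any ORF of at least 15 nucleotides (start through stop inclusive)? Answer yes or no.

Frame 1: TTG TTG ACA AAT GCG TTG TTA AAA AGG TAT GCC ATA GAA ATC — no ATG→stop ORF.
Largest ORF found is 0 nucleotides < 15, so no.

no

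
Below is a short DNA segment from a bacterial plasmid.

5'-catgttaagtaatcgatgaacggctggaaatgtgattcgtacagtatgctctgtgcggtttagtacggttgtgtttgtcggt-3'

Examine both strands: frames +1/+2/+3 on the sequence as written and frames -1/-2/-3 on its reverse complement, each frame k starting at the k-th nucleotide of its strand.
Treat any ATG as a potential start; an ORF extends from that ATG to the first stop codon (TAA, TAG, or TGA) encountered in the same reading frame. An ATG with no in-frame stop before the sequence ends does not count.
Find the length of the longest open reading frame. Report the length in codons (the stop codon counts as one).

16

Reverse complement (5'→3'): ACCGACAAACACAACCGTACTAAACCGCACAGAGCATACTGTACGAATCACATTTCCAGCCGTTCATCGATTACTTAACATG
Frame +1: CAT GTT AAG TAA TCG ATG AAC GGC TGG AAA TGT GAT TCG TAC AGT ATG CTC TGT GCG GTT TAG TAC GGT TGT GTT TGT CGG — ATG at 16, stop TAG at 61 → 48 nt; ATG at 46, stop TAG at 61 → 18 nt.
Frame +2: ATG TTA AGT AAT CGA TGA ACG GCT GGA AAT GTG ATT CGT ACA GTA TGC TCT GTG CGG TTT AGT ACG GTT GTG TTT GTC GGT — ATG at 2, stop TGA at 17 → 18 nt.
Frame +3: TGT TAA GTA ATC GAT GAA CGG CTG GAA ATG TGA TTC GTA CAG TAT GCT CTG TGC GGT TTA GTA CGG TTG TGT TTG TCG — ATG at 30, stop TGA at 33 → 6 nt.
Frame -1: ACC GAC AAA CAC AAC CGT ACT AAA CCG CAC AGA GCA TAC TGT ACG AAT CAC ATT TCC AGC CGT TCA TCG ATT ACT TAA CAT — no ATG→stop ORF.
Frame -2: CCG ACA AAC ACA ACC GTA CTA AAC CGC ACA GAG CAT ACT GTA CGA ATC ACA TTT CCA GCC GTT CAT CGA TTA CTT AAC ATG — no ATG→stop ORF.
Frame -3: CGA CAA ACA CAA CCG TAC TAA ACC GCA CAG AGC ATA CTG TAC GAA TCA CAT TTC CAG CCG TTC ATC GAT TAC TTA ACA — no ATG→stop ORF.
Longest: frame +1, positions 16–63, 48 nt = 16 codons = 15 aa. → 16 codons.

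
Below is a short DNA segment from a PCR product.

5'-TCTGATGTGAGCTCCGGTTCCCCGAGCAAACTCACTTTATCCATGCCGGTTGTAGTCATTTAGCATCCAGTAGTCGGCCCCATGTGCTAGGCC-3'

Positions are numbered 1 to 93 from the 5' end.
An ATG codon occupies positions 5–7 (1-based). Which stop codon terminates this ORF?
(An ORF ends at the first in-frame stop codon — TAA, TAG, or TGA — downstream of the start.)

TGA

Codons from position 5: ATG (5–7), TGA (8–10).
The first in-frame stop codon is TGA.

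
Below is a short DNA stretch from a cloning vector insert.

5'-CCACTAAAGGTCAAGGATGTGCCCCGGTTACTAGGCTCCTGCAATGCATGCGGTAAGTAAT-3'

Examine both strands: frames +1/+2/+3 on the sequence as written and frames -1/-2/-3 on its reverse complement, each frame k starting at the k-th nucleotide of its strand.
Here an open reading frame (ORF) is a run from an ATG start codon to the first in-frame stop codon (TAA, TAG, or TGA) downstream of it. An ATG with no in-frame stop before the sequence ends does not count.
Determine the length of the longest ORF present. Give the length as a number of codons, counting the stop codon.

Reverse complement (5'→3'): ATTACTTACCGCATGCATTGCAGGAGCCTAGTAACCGGGGCACATCCTTGACCTTTAGTGG
Frame +1: CCA CTA AAG GTC AAG GAT GTG CCC CGG TTA CTA GGC TCC TGC AAT GCA TGC GGT AAG TAA — no ATG→stop ORF.
Frame +2: CAC TAA AGG TCA AGG ATG TGC CCC GGT TAC TAG GCT CCT GCA ATG CAT GCG GTA AGT AAT — ATG at 17, stop TAG at 32 → 18 nt.
Frame +3: ACT AAA GGT CAA GGA TGT GCC CCG GTT ACT AGG CTC CTG CAA TGC ATG CGG TAA GTA — ATG at 48, stop TAA at 54 → 9 nt.
Frame -1: ATT ACT TAC CGC ATG CAT TGC AGG AGC CTA GTA ACC GGG GCA CAT CCT TGA CCT TTA GTG — ATG at 13, stop TGA at 49 → 39 nt.
Frame -2: TTA CTT ACC GCA TGC ATT GCA GGA GCC TAG TAA CCG GGG CAC ATC CTT GAC CTT TAG TGG — no ATG→stop ORF.
Frame -3: TAC TTA CCG CAT GCA TTG CAG GAG CCT AGT AAC CGG GGC ACA TCC TTG ACC TTT AGT — no ATG→stop ORF.
Longest: frame -1, positions 13–51, 39 nt = 13 codons = 12 aa. → 13 codons.

13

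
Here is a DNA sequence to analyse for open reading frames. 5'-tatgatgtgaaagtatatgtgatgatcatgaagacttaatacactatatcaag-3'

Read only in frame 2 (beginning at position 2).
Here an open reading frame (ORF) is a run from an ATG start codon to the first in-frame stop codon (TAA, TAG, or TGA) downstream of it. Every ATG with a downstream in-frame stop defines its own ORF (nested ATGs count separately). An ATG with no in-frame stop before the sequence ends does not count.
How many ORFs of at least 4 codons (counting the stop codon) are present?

0

Frame 2: ATG ATG TGA AAG TAT ATG TGA TGA TCA TGA AGA CTT AAT ACA CTA TAT CAA — ATG at 2, stop TGA at 8 → 9 nt; ATG at 5, stop TGA at 8 → 6 nt; ATG at 17, stop TGA at 20 → 6 nt.
No ORF reaches 4 codons. Count = 0.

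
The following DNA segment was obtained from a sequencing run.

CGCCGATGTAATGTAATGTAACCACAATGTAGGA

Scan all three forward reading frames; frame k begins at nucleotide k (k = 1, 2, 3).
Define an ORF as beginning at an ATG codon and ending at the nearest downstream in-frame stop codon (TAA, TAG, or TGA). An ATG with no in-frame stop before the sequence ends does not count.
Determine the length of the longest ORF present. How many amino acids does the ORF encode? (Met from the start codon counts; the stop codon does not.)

1

Frame 1: CGC CGA TGT AAT GTA ATG TAA CCA CAA TGT AGG — ATG at 16, stop TAA at 19 → 6 nt.
Frame 2: GCC GAT GTA ATG TAA TGT AAC CAC AAT GTA GGA — ATG at 11, stop TAA at 14 → 6 nt.
Frame 3: CCG ATG TAA TGT AAT GTA ACC ACA ATG TAG — ATG at 6, stop TAA at 9 → 6 nt; ATG at 27, stop TAG at 30 → 6 nt.
Longest: frame 1, positions 16–21, 6 nt = 2 codons = 1 aa. → 1 amino acids.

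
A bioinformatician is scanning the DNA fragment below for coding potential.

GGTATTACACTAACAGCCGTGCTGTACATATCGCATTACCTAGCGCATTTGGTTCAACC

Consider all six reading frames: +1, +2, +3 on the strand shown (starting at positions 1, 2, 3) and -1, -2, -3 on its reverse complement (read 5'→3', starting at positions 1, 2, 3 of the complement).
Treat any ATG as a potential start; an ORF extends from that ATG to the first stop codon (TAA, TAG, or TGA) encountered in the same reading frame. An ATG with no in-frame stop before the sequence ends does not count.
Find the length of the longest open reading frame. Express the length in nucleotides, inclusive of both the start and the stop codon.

Reverse complement (5'→3'): GGTTGAACCAAATGCGCTAGGTAATGCGATATGTACAGCACGGCTGTTAGTGTAATACC
Frame +1: GGT ATT ACA CTA ACA GCC GTG CTG TAC ATA TCG CAT TAC CTA GCG CAT TTG GTT CAA — no ATG→stop ORF.
Frame +2: GTA TTA CAC TAA CAG CCG TGC TGT ACA TAT CGC ATT ACC TAG CGC ATT TGG TTC AAC — no ATG→stop ORF.
Frame +3: TAT TAC ACT AAC AGC CGT GCT GTA CAT ATC GCA TTA CCT AGC GCA TTT GGT TCA ACC — no ATG→stop ORF.
Frame -1: GGT TGA ACC AAA TGC GCT AGG TAA TGC GAT ATG TAC AGC ACG GCT GTT AGT GTA ATA — no ATG→stop ORF.
Frame -2: GTT GAA CCA AAT GCG CTA GGT AAT GCG ATA TGT ACA GCA CGG CTG TTA GTG TAA TAC — no ATG→stop ORF.
Frame -3: TTG AAC CAA ATG CGC TAG GTA ATG CGA TAT GTA CAG CAC GGC TGT TAG TGT AAT ACC — ATG at 12, stop TAG at 18 → 9 nt; ATG at 24, stop TAG at 48 → 27 nt.
Longest: frame -3, positions 24–50, 27 nt = 9 codons = 8 aa. → 27 nucleotides.

27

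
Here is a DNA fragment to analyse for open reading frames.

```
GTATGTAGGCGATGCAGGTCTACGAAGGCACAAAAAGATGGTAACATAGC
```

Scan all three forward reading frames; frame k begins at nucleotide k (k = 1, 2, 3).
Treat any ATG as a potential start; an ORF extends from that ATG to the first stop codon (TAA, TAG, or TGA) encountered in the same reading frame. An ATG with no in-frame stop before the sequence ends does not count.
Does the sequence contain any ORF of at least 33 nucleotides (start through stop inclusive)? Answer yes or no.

yes

Frame 1: GTA TGT AGG CGA TGC AGG TCT ACG AAG GCA CAA AAA GAT GGT AAC ATA — no ATG→stop ORF.
Frame 2: TAT GTA GGC GAT GCA GGT CTA CGA AGG CAC AAA AAG ATG GTA ACA TAG — ATG at 38, stop TAG at 47 → 12 nt.
Frame 3: ATG TAG GCG ATG CAG GTC TAC GAA GGC ACA AAA AGA TGG TAA CAT AGC — ATG at 3, stop TAG at 6 → 6 nt; ATG at 12, stop TAA at 42 → 33 nt.
Frame 3 has an ORF of 33 nucleotides (positions 12–44) ≥ 33, so yes.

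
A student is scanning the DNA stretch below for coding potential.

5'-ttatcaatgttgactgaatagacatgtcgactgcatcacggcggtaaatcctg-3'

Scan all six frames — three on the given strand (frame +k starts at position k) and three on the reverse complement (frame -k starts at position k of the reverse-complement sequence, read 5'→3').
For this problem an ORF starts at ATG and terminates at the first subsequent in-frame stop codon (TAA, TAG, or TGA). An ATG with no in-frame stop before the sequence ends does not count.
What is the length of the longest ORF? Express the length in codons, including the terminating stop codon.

Reverse complement (5'→3'): CAGGATTTACCGCCGTGATGCAGTCGACATGTCTATTCAGTCAACATTGATAA
Frame +1: TTA TCA ATG TTG ACT GAA TAG ACA TGT CGA CTG CAT CAC GGC GGT AAA TCC — ATG at 7, stop TAG at 19 → 15 nt.
Frame +2: TAT CAA TGT TGA CTG AAT AGA CAT GTC GAC TGC ATC ACG GCG GTA AAT CCT — no ATG→stop ORF.
Frame +3: ATC AAT GTT GAC TGA ATA GAC ATG TCG ACT GCA TCA CGG CGG TAA ATC CTG — ATG at 24, stop TAA at 45 → 24 nt.
Frame -1: CAG GAT TTA CCG CCG TGA TGC AGT CGA CAT GTC TAT TCA GTC AAC ATT GAT — no ATG→stop ORF.
Frame -2: AGG ATT TAC CGC CGT GAT GCA GTC GAC ATG TCT ATT CAG TCA ACA TTG ATA — no ATG→stop ORF.
Frame -3: GGA TTT ACC GCC GTG ATG CAG TCG ACA TGT CTA TTC AGT CAA CAT TGA TAA — ATG at 18, stop TGA at 48 → 33 nt.
Longest: frame -3, positions 18–50, 33 nt = 11 codons = 10 aa. → 11 codons.

11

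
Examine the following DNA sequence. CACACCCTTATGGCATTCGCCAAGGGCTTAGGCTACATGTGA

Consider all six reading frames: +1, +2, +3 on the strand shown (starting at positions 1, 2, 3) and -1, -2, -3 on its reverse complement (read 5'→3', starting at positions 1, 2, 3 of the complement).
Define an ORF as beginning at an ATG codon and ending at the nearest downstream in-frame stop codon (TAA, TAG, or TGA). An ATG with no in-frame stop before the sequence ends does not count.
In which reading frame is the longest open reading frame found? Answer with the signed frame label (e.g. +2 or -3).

+1

Reverse complement (5'→3'): TCACATGTAGCCTAAGCCCTTGGCGAATGCCATAAGGGTGTG
Frame +1: CAC ACC CTT ATG GCA TTC GCC AAG GGC TTA GGC TAC ATG TGA — ATG at 10, stop TGA at 40 → 33 nt; ATG at 37, stop TGA at 40 → 6 nt.
Frame +2: ACA CCC TTA TGG CAT TCG CCA AGG GCT TAG GCT ACA TGT — no ATG→stop ORF.
Frame +3: CAC CCT TAT GGC ATT CGC CAA GGG CTT AGG CTA CAT GTG — no ATG→stop ORF.
Frame -1: TCA CAT GTA GCC TAA GCC CTT GGC GAA TGC CAT AAG GGT GTG — no ATG→stop ORF.
Frame -2: CAC ATG TAG CCT AAG CCC TTG GCG AAT GCC ATA AGG GTG — ATG at 5, stop TAG at 8 → 6 nt.
Frame -3: ACA TGT AGC CTA AGC CCT TGG CGA ATG CCA TAA GGG TGT — ATG at 27, stop TAA at 33 → 9 nt.
Longest ORF is 33 nt in frame +1 (positions 10–42).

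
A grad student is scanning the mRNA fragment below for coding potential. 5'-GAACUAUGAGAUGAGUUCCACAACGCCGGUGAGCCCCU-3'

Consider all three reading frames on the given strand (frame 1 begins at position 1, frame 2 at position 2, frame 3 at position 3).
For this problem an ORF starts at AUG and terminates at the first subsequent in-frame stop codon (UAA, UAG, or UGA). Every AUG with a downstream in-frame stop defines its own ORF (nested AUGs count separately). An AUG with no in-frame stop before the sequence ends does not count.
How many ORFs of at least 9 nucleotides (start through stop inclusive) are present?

1

Frame 1: GAA CUA UGA GAU GAG UUC CAC AAC GCC GGU GAG CCC — no AUG→stop ORF.
Frame 2: AAC UAU GAG AUG AGU UCC ACA ACG CCG GUG AGC CCC — no AUG→stop ORF.
Frame 3: ACU AUG AGA UGA GUU CCA CAA CGC CGG UGA GCC CCU — AUG at 6, stop UGA at 12 → 9 nt.
ORFs ≥ 9 nucleotides: frame 3 6–14 (9 nucleotides). Count = 1.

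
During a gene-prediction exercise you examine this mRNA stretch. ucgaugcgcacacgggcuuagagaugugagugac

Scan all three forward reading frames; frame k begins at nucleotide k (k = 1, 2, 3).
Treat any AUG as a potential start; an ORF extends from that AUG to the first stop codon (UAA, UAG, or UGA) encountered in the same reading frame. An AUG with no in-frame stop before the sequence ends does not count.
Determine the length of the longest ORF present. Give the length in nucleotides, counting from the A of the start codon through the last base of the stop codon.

Frame 1: UCG AUG CGC ACA CGG GCU UAG AGA UGU GAG UGA — AUG at 4, stop UAG at 19 → 18 nt.
Frame 2: CGA UGC GCA CAC GGG CUU AGA GAU GUG AGU GAC — no AUG→stop ORF.
Frame 3: GAU GCG CAC ACG GGC UUA GAG AUG UGA GUG — AUG at 24, stop UGA at 27 → 6 nt.
Longest: frame 1, positions 4–21, 18 nt = 6 codons = 5 aa. → 18 nucleotides.

18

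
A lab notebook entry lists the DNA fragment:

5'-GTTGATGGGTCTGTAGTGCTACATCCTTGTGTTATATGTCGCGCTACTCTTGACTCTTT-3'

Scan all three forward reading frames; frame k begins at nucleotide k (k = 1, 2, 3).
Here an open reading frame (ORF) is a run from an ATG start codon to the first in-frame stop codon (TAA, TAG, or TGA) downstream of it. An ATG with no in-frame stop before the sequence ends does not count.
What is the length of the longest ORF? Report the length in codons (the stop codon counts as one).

6

Frame 1: GTT GAT GGG TCT GTA GTG CTA CAT CCT TGT GTT ATA TGT CGC GCT ACT CTT GAC TCT — no ATG→stop ORF.
Frame 2: TTG ATG GGT CTG TAG TGC TAC ATC CTT GTG TTA TAT GTC GCG CTA CTC TTG ACT CTT — ATG at 5, stop TAG at 14 → 12 nt.
Frame 3: TGA TGG GTC TGT AGT GCT ACA TCC TTG TGT TAT ATG TCG CGC TAC TCT TGA CTC TTT — ATG at 36, stop TGA at 51 → 18 nt.
Longest: frame 3, positions 36–53, 18 nt = 6 codons = 5 aa. → 6 codons.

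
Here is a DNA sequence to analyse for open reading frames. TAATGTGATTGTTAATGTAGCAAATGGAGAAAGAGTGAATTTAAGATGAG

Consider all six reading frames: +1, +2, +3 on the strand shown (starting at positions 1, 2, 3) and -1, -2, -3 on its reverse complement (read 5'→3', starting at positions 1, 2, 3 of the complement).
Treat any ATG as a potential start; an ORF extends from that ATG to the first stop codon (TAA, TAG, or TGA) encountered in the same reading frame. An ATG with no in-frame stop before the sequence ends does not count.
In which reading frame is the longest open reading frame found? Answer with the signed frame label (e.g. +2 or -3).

+3

Reverse complement (5'→3'): CTCATCTTAAATTCACTCTTTCTCCATTTGCTACATTAACAATCACATTA
Frame +1: TAA TGT GAT TGT TAA TGT AGC AAA TGG AGA AAG AGT GAA TTT AAG ATG — no ATG→stop ORF.
Frame +2: AAT GTG ATT GTT AAT GTA GCA AAT GGA GAA AGA GTG AAT TTA AGA TGA — no ATG→stop ORF.
Frame +3: ATG TGA TTG TTA ATG TAG CAA ATG GAG AAA GAG TGA ATT TAA GAT GAG — ATG at 3, stop TGA at 6 → 6 nt; ATG at 15, stop TAG at 18 → 6 nt; ATG at 24, stop TGA at 36 → 15 nt.
Frame -1: CTC ATC TTA AAT TCA CTC TTT CTC CAT TTG CTA CAT TAA CAA TCA CAT — no ATG→stop ORF.
Frame -2: TCA TCT TAA ATT CAC TCT TTC TCC ATT TGC TAC ATT AAC AAT CAC ATT — no ATG→stop ORF.
Frame -3: CAT CTT AAA TTC ACT CTT TCT CCA TTT GCT ACA TTA ACA ATC ACA TTA — no ATG→stop ORF.
Longest ORF is 15 nt in frame +3 (positions 24–38).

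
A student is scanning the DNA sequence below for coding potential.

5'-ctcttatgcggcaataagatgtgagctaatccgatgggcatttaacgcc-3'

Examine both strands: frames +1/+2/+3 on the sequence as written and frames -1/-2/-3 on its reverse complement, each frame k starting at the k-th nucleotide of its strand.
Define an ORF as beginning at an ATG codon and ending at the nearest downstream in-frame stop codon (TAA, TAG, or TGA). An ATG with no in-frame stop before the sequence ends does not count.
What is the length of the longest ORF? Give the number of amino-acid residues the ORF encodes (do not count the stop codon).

Reverse complement (5'→3'): GGCGTTAAATGCCCATCGGATTAGCTCACATCTTATTGCCGCATAAGAG
Frame +1: CTC TTA TGC GGC AAT AAG ATG TGA GCT AAT CCG ATG GGC ATT TAA CGC — ATG at 19, stop TGA at 22 → 6 nt; ATG at 34, stop TAA at 43 → 12 nt.
Frame +2: TCT TAT GCG GCA ATA AGA TGT GAG CTA ATC CGA TGG GCA TTT AAC GCC — no ATG→stop ORF.
Frame +3: CTT ATG CGG CAA TAA GAT GTG AGC TAA TCC GAT GGG CAT TTA ACG — ATG at 6, stop TAA at 15 → 12 nt.
Frame -1: GGC GTT AAA TGC CCA TCG GAT TAG CTC ACA TCT TAT TGC CGC ATA AGA — no ATG→stop ORF.
Frame -2: GCG TTA AAT GCC CAT CGG ATT AGC TCA CAT CTT ATT GCC GCA TAA GAG — no ATG→stop ORF.
Frame -3: CGT TAA ATG CCC ATC GGA TTA GCT CAC ATC TTA TTG CCG CAT AAG — no ATG→stop ORF.
Longest: frame +1, positions 34–45, 12 nt = 4 codons = 3 aa. → 3 amino acids.

3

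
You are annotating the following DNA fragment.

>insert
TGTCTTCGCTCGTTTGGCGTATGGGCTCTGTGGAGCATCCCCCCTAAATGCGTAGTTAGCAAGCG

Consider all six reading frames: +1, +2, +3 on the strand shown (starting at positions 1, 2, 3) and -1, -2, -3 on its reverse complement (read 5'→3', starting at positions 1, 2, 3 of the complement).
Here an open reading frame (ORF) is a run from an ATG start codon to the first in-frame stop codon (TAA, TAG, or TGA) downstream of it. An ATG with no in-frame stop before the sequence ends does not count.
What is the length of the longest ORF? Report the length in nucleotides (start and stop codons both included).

27

Reverse complement (5'→3'): CGCTTGCTAACTACGCATTTAGGGGGGATGCTCCACAGAGCCCATACGCCAAACGAGCGAAGACA
Frame +1: TGT CTT CGC TCG TTT GGC GTA TGG GCT CTG TGG AGC ATC CCC CCT AAA TGC GTA GTT AGC AAG — no ATG→stop ORF.
Frame +2: GTC TTC GCT CGT TTG GCG TAT GGG CTC TGT GGA GCA TCC CCC CTA AAT GCG TAG TTA GCA AGC — no ATG→stop ORF.
Frame +3: TCT TCG CTC GTT TGG CGT ATG GGC TCT GTG GAG CAT CCC CCC TAA ATG CGT AGT TAG CAA GCG — ATG at 21, stop TAA at 45 → 27 nt; ATG at 48, stop TAG at 57 → 12 nt.
Frame -1: CGC TTG CTA ACT ACG CAT TTA GGG GGG ATG CTC CAC AGA GCC CAT ACG CCA AAC GAG CGA AGA — no ATG→stop ORF.
Frame -2: GCT TGC TAA CTA CGC ATT TAG GGG GGA TGC TCC ACA GAG CCC ATA CGC CAA ACG AGC GAA GAC — no ATG→stop ORF.
Frame -3: CTT GCT AAC TAC GCA TTT AGG GGG GAT GCT CCA CAG AGC CCA TAC GCC AAA CGA GCG AAG ACA — no ATG→stop ORF.
Longest: frame +3, positions 21–47, 27 nt = 9 codons = 8 aa. → 27 nucleotides.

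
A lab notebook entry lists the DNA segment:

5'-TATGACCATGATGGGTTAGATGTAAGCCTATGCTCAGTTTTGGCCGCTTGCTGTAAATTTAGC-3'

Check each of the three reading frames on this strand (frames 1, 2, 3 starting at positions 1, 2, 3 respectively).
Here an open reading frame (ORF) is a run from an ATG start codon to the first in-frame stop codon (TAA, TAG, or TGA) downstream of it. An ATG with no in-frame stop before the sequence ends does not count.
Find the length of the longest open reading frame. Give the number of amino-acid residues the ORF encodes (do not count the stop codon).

Frame 1: TAT GAC CAT GAT GGG TTA GAT GTA AGC CTA TGC TCA GTT TTG GCC GCT TGC TGT AAA TTT AGC — no ATG→stop ORF.
Frame 2: ATG ACC ATG ATG GGT TAG ATG TAA GCC TAT GCT CAG TTT TGG CCG CTT GCT GTA AAT TTA — ATG at 2, stop TAG at 17 → 18 nt; ATG at 8, stop TAG at 17 → 12 nt; ATG at 11, stop TAG at 17 → 9 nt; ATG at 20, stop TAA at 23 → 6 nt.
Frame 3: TGA CCA TGA TGG GTT AGA TGT AAG CCT ATG CTC AGT TTT GGC CGC TTG CTG TAA ATT TAG — ATG at 30, stop TAA at 54 → 27 nt.
Longest: frame 3, positions 30–56, 27 nt = 9 codons = 8 aa. → 8 amino acids.

8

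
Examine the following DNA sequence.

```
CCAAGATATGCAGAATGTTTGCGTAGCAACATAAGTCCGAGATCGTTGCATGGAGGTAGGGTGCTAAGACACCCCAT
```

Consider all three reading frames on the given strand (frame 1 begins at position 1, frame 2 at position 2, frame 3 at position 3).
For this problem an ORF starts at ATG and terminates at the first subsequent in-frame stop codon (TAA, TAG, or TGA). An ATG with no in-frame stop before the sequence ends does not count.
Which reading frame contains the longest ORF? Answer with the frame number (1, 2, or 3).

2

Frame 1: CCA AGA TAT GCA GAA TGT TTG CGT AGC AAC ATA AGT CCG AGA TCG TTG CAT GGA GGT AGG GTG CTA AGA CAC CCC — no ATG→stop ORF.
Frame 2: CAA GAT ATG CAG AAT GTT TGC GTA GCA ACA TAA GTC CGA GAT CGT TGC ATG GAG GTA GGG TGC TAA GAC ACC CCA — ATG at 8, stop TAA at 32 → 27 nt; ATG at 50, stop TAA at 65 → 18 nt.
Frame 3: AAG ATA TGC AGA ATG TTT GCG TAG CAA CAT AAG TCC GAG ATC GTT GCA TGG AGG TAG GGT GCT AAG ACA CCC CAT — ATG at 15, stop TAG at 24 → 12 nt.
Longest ORF is 27 nt in frame 2 (positions 8–34).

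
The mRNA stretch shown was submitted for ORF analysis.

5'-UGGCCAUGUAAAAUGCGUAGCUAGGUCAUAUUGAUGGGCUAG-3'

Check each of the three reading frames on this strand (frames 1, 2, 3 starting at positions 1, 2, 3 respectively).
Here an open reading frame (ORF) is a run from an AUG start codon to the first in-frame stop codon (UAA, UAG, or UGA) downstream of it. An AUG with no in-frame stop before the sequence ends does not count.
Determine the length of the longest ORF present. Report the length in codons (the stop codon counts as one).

Frame 1: UGG CCA UGU AAA AUG CGU AGC UAG GUC AUA UUG AUG GGC UAG — AUG at 13, stop UAG at 22 → 12 nt; AUG at 34, stop UAG at 40 → 9 nt.
Frame 2: GGC CAU GUA AAA UGC GUA GCU AGG UCA UAU UGA UGG GCU — no AUG→stop ORF.
Frame 3: GCC AUG UAA AAU GCG UAG CUA GGU CAU AUU GAU GGG CUA — AUG at 6, stop UAA at 9 → 6 nt.
Longest: frame 1, positions 13–24, 12 nt = 4 codons = 3 aa. → 4 codons.

4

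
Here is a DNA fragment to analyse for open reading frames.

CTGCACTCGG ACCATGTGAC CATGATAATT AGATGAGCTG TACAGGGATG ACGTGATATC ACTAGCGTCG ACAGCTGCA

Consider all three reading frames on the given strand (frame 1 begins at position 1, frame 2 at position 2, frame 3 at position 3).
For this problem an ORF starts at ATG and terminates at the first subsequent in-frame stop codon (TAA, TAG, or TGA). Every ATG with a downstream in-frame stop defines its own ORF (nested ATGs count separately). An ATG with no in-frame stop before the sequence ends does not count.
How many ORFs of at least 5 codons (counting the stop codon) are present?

Frame 1: CTG CAC TCG GAC CAT GTG ACC ATG ATA ATT AGA TGA GCT GTA CAG GGA TGA CGT GAT ATC ACT AGC GTC GAC AGC TGC — ATG at 22, stop TGA at 34 → 15 nt.
Frame 2: TGC ACT CGG ACC ATG TGA CCA TGA TAA TTA GAT GAG CTG TAC AGG GAT GAC GTG ATA TCA CTA GCG TCG ACA GCT GCA — ATG at 14, stop TGA at 17 → 6 nt.
Frame 3: GCA CTC GGA CCA TGT GAC CAT GAT AAT TAG ATG AGC TGT ACA GGG ATG ACG TGA TAT CAC TAG CGT CGA CAG CTG — ATG at 33, stop TGA at 54 → 24 nt; ATG at 48, stop TGA at 54 → 9 nt.
ORFs ≥ 5 codons: frame 1 22–36 (5 codons), frame 3 33–56 (8 codons). Count = 2.

2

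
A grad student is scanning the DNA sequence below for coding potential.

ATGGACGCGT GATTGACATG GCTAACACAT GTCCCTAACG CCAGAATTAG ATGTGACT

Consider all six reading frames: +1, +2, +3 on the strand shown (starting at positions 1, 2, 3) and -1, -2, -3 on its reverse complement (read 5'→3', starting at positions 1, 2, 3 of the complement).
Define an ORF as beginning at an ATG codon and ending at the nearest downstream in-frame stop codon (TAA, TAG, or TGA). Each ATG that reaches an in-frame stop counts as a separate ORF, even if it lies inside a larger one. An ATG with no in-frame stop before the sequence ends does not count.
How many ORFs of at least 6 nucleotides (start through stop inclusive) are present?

4

Reverse complement (5'→3'): AGTCACATCTAATTCTGGCGTTAGGGACATGTGTTAGCCATGTCAATCACGCGTCCAT
Frame +1: ATG GAC GCG TGA TTG ACA TGG CTA ACA CAT GTC CCT AAC GCC AGA ATT AGA TGT GAC — ATG at 1, stop TGA at 10 → 12 nt.
Frame +2: TGG ACG CGT GAT TGA CAT GGC TAA CAC ATG TCC CTA ACG CCA GAA TTA GAT GTG ACT — no ATG→stop ORF.
Frame +3: GGA CGC GTG ATT GAC ATG GCT AAC ACA TGT CCC TAA CGC CAG AAT TAG ATG TGA — ATG at 18, stop TAA at 36 → 21 nt; ATG at 51, stop TGA at 54 → 6 nt.
Frame -1: AGT CAC ATC TAA TTC TGG CGT TAG GGA CAT GTG TTA GCC ATG TCA ATC ACG CGT CCA — no ATG→stop ORF.
Frame -2: GTC ACA TCT AAT TCT GGC GTT AGG GAC ATG TGT TAG CCA TGT CAA TCA CGC GTC CAT — ATG at 29, stop TAG at 35 → 9 nt.
Frame -3: TCA CAT CTA ATT CTG GCG TTA GGG ACA TGT GTT AGC CAT GTC AAT CAC GCG TCC — no ATG→stop ORF.
ORFs ≥ 6 nucleotides: frame +1 1–12 (12 nucleotides), frame +3 18–38 (21 nucleotides), frame +3 51–56 (6 nucleotides), frame -2 29–37 (9 nucleotides). Count = 4.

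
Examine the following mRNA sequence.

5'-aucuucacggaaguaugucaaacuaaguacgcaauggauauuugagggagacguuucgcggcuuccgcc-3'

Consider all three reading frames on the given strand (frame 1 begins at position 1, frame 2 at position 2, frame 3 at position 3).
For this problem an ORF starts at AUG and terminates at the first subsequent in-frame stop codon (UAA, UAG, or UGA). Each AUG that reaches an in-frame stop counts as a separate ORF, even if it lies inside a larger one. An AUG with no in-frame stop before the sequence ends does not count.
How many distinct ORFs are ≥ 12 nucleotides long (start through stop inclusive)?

2

Frame 1: AUC UUC ACG GAA GUA UGU CAA ACU AAG UAC GCA AUG GAU AUU UGA GGG AGA CGU UUC GCG GCU UCC GCC — AUG at 34, stop UGA at 43 → 12 nt.
Frame 2: UCU UCA CGG AAG UAU GUC AAA CUA AGU ACG CAA UGG AUA UUU GAG GGA GAC GUU UCG CGG CUU CCG — no AUG→stop ORF.
Frame 3: CUU CAC GGA AGU AUG UCA AAC UAA GUA CGC AAU GGA UAU UUG AGG GAG ACG UUU CGC GGC UUC CGC — AUG at 15, stop UAA at 24 → 12 nt.
ORFs ≥ 12 nucleotides: frame 1 34–45 (12 nucleotides), frame 3 15–26 (12 nucleotides). Count = 2.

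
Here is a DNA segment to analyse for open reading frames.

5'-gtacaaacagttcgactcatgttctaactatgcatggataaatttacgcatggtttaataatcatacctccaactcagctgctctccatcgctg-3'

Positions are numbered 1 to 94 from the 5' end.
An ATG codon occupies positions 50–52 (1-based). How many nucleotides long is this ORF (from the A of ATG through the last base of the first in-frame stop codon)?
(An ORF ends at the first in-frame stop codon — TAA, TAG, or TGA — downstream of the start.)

9

Codons from position 50: ATG (50–52), GTT (53–55), TAA (56–58).
TAA is the first in-frame stop; ORF spans 50–58, 9 nucleotides.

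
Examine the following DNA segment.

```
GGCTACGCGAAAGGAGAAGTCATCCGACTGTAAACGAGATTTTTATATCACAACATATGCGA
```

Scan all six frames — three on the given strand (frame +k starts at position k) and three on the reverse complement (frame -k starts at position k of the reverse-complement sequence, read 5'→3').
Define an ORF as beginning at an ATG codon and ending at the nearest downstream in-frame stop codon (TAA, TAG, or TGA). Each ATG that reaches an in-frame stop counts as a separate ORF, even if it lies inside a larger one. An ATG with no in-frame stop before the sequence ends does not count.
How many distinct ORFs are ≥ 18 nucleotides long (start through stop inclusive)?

1

Reverse complement (5'→3'): TCGCATATGTTGTGATATAAAAATCTCGTTTACAGTCGGATGACTTCTCCTTTCGCGTAGCC
Frame +1: GGC TAC GCG AAA GGA GAA GTC ATC CGA CTG TAA ACG AGA TTT TTA TAT CAC AAC ATA TGC — no ATG→stop ORF.
Frame +2: GCT ACG CGA AAG GAG AAG TCA TCC GAC TGT AAA CGA GAT TTT TAT ATC ACA ACA TAT GCG — no ATG→stop ORF.
Frame +3: CTA CGC GAA AGG AGA AGT CAT CCG ACT GTA AAC GAG ATT TTT ATA TCA CAA CAT ATG CGA — no ATG→stop ORF.
Frame -1: TCG CAT ATG TTG TGA TAT AAA AAT CTC GTT TAC AGT CGG ATG ACT TCT CCT TTC GCG TAG — ATG at 7, stop TGA at 13 → 9 nt; ATG at 40, stop TAG at 58 → 21 nt.
Frame -2: CGC ATA TGT TGT GAT ATA AAA ATC TCG TTT ACA GTC GGA TGA CTT CTC CTT TCG CGT AGC — no ATG→stop ORF.
Frame -3: GCA TAT GTT GTG ATA TAA AAA TCT CGT TTA CAG TCG GAT GAC TTC TCC TTT CGC GTA GCC — no ATG→stop ORF.
ORFs ≥ 18 nucleotides: frame -1 40–60 (21 nucleotides). Count = 1.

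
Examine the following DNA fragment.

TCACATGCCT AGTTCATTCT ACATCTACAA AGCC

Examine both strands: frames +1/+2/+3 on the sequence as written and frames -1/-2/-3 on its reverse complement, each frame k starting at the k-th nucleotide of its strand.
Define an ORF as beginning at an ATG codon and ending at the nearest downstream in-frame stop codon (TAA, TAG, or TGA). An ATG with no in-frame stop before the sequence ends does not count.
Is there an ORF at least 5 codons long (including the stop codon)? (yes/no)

Reverse complement (5'→3'): GGCTTTGTAGATGTAGAATGAACTAGGCATGTGA
Frame +1: TCA CAT GCC TAG TTC ATT CTA CAT CTA CAA AGC — no ATG→stop ORF.
Frame +2: CAC ATG CCT AGT TCA TTC TAC ATC TAC AAA GCC — no ATG→stop ORF.
Frame +3: ACA TGC CTA GTT CAT TCT ACA TCT ACA AAG — no ATG→stop ORF.
Frame -1: GGC TTT GTA GAT GTA GAA TGA ACT AGG CAT GTG — no ATG→stop ORF.
Frame -2: GCT TTG TAG ATG TAG AAT GAA CTA GGC ATG TGA — ATG at 11, stop TAG at 14 → 6 nt; ATG at 29, stop TGA at 32 → 6 nt.
Frame -3: CTT TGT AGA TGT AGA ATG AAC TAG GCA TGT — ATG at 18, stop TAG at 24 → 9 nt.
Largest ORF found is 3 codons < 5, so no.

no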